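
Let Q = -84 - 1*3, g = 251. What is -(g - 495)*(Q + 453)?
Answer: 89304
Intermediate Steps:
Q = -87 (Q = -84 - 3 = -87)
-(g - 495)*(Q + 453) = -(251 - 495)*(-87 + 453) = -(-244)*366 = -1*(-89304) = 89304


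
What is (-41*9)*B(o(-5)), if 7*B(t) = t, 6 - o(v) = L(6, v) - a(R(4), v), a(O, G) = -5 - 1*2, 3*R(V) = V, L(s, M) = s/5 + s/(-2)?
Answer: -1476/35 ≈ -42.171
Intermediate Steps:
L(s, M) = -3*s/10 (L(s, M) = s*(⅕) + s*(-½) = s/5 - s/2 = -3*s/10)
R(V) = V/3
a(O, G) = -7 (a(O, G) = -5 - 2 = -7)
o(v) = ⅘ (o(v) = 6 - (-3/10*6 - 1*(-7)) = 6 - (-9/5 + 7) = 6 - 1*26/5 = 6 - 26/5 = ⅘)
B(t) = t/7
(-41*9)*B(o(-5)) = (-41*9)*((⅐)*(⅘)) = -369*4/35 = -1476/35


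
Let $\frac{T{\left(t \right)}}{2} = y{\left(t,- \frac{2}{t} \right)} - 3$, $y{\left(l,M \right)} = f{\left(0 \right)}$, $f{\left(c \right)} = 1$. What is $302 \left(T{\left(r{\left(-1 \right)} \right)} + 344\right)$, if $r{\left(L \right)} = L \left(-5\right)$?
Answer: $102680$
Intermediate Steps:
$r{\left(L \right)} = - 5 L$
$y{\left(l,M \right)} = 1$
$T{\left(t \right)} = -4$ ($T{\left(t \right)} = 2 \left(1 - 3\right) = 2 \left(-2\right) = -4$)
$302 \left(T{\left(r{\left(-1 \right)} \right)} + 344\right) = 302 \left(-4 + 344\right) = 302 \cdot 340 = 102680$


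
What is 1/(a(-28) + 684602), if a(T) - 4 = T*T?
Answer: 1/685390 ≈ 1.4590e-6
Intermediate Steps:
a(T) = 4 + T² (a(T) = 4 + T*T = 4 + T²)
1/(a(-28) + 684602) = 1/((4 + (-28)²) + 684602) = 1/((4 + 784) + 684602) = 1/(788 + 684602) = 1/685390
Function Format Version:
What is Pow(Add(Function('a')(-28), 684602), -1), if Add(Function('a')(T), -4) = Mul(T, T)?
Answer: Rational(1, 685390) ≈ 1.4590e-6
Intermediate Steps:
Function('a')(T) = Add(4, Pow(T, 2)) (Function('a')(T) = Add(4, Mul(T, T)) = Add(4, Pow(T, 2)))
Pow(Add(Function('a')(-28), 684602), -1) = Pow(Add(Add(4, Pow(-28, 2)), 684602), -1) = Pow(Add(Add(4, 784), 684602), -1) = Pow(Add(788, 684602), -1) = Pow(685390, -1) = Rational(1, 685390)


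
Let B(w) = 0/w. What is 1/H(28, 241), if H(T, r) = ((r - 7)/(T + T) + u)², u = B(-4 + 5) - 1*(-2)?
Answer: 784/29929 ≈ 0.026195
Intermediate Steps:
B(w) = 0
u = 2 (u = 0 - 1*(-2) = 0 + 2 = 2)
H(T, r) = (2 + (-7 + r)/(2*T))² (H(T, r) = ((r - 7)/(T + T) + 2)² = ((-7 + r)/((2*T)) + 2)² = ((-7 + r)*(1/(2*T)) + 2)² = ((-7 + r)/(2*T) + 2)² = (2 + (-7 + r)/(2*T))²)
1/H(28, 241) = 1/((¼)*(-7 + 241 + 4*28)²/28²) = 1/((¼)*(1/784)*(-7 + 241 + 112)²) = 1/((¼)*(1/784)*346²) = 1/((¼)*(1/784)*119716) = 1/(29929/784) = 784/29929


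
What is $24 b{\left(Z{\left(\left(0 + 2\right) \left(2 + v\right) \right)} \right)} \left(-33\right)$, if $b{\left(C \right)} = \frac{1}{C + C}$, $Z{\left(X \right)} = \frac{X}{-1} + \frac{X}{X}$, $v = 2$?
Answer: $\frac{396}{7} \approx 56.571$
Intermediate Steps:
$Z{\left(X \right)} = 1 - X$ ($Z{\left(X \right)} = X \left(-1\right) + 1 = - X + 1 = 1 - X$)
$b{\left(C \right)} = \frac{1}{2 C}$
$24 b{\left(Z{\left(\left(0 + 2\right) \left(2 + v\right) \right)} \right)} \left(-33\right) = 24 \frac{1}{2 \left(1 - \left(0 + 2\right) \left(2 + 2\right)\right)} \left(-33\right) = 24 \frac{1}{2 \left(1 - 2 \cdot 4\right)} \left(-33\right) = 24 \frac{1}{2 \left(1 - 8\right)} \left(-33\right) = 24 \frac{1}{2 \left(-7\right)} \left(-33\right) = 24 \cdot \frac{1}{2} \left(- \frac{1}{7}\right) \left(-33\right) = 24 \left(- \frac{1}{14}\right) \left(-33\right) = \left(- \frac{12}{7}\right) \left(-33\right) = \frac{396}{7}$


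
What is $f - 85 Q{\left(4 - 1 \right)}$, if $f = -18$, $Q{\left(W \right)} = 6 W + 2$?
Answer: $-1718$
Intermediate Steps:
$Q{\left(W \right)} = 2 + 6 W$
$f - 85 Q{\left(4 - 1 \right)} = -18 - 85 \left(2 + 6 \left(4 - 1\right)\right) = -18 - 85 \left(2 + 6 \cdot 3\right) = -18 - 85 \left(2 + 18\right) = -18 - 1700 = -1718$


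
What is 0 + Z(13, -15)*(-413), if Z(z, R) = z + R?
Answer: 826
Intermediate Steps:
Z(z, R) = R + z
0 + Z(13, -15)*(-413) = 0 + (-15 + 13)*(-413) = 0 - 2*(-413) = 0 + 826 = 826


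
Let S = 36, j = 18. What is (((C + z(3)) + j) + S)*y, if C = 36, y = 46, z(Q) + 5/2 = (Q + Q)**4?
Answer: 63641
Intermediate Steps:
z(Q) = -5/2 + 16*Q**4 (z(Q) = -5/2 + (Q + Q)**4 = -5/2 + (2*Q)**4 = -5/2 + 16*Q**4)
(((C + z(3)) + j) + S)*y = (((36 + (-5/2 + 16*3**4)) + 18) + 36)*46 = (((36 + (-5/2 + 16*81)) + 18) + 36)*46 = (((36 + (-5/2 + 1296)) + 18) + 36)*46 = (((36 + 2587/2) + 18) + 36)*46 = ((2659/2 + 18) + 36)*46 = (2695/2 + 36)*46 = (2767/2)*46 = 63641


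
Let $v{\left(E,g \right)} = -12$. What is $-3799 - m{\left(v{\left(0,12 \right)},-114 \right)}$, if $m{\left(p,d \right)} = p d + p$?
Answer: $-5155$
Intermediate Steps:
$m{\left(p,d \right)} = p + d p$ ($m{\left(p,d \right)} = d p + p = p + d p$)
$-3799 - m{\left(v{\left(0,12 \right)},-114 \right)} = -3799 - - 12 \left(1 - 114\right) = -3799 - \left(-12\right) \left(-113\right) = -3799 - 1356 = -5155$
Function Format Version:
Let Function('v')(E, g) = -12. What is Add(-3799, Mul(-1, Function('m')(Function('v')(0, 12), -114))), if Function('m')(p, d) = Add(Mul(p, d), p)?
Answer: -5155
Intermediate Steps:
Function('m')(p, d) = Add(p, Mul(d, p)) (Function('m')(p, d) = Add(Mul(d, p), p) = Add(p, Mul(d, p)))
Add(-3799, Mul(-1, Function('m')(Function('v')(0, 12), -114))) = Add(-3799, Mul(-1, Mul(-12, Add(1, -114)))) = Add(-3799, Mul(-1, Mul(-12, -113))) = Add(-3799, Mul(-1, 1356)) = Add(-3799, -1356) = -5155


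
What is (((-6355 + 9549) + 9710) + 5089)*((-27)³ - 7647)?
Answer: -491748690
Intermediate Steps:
(((-6355 + 9549) + 9710) + 5089)*((-27)³ - 7647) = ((3194 + 9710) + 5089)*(-19683 - 7647) = (12904 + 5089)*(-27330) = 17993*(-27330) = -491748690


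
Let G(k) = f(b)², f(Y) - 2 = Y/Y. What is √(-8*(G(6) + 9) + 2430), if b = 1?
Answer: 3*√254 ≈ 47.812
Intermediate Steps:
f(Y) = 3 (f(Y) = 2 + Y/Y = 2 + 1 = 3)
G(k) = 9 (G(k) = 3² = 9)
√(-8*(G(6) + 9) + 2430) = √(-8*(9 + 9) + 2430) = √(-8*18 + 2430) = √(-144 + 2430) = √2286 = 3*√254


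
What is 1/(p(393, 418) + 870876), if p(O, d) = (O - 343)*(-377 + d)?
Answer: 1/872926 ≈ 1.1456e-6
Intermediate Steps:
p(O, d) = (-377 + d)*(-343 + O) (p(O, d) = (-343 + O)*(-377 + d) = (-377 + d)*(-343 + O))
1/(p(393, 418) + 870876) = 1/((129311 - 377*393 - 343*418 + 393*418) + 870876) = 1/((129311 - 148161 - 143374 + 164274) + 870876) = 1/(2050 + 870876) = 1/872926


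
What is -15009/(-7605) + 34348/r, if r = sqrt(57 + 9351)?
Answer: 5003/2535 + 8587*sqrt(3)/42 ≈ 356.10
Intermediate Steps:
r = 56*sqrt(3) (r = sqrt(9408) = 56*sqrt(3) ≈ 96.995)
-15009/(-7605) + 34348/r = -15009/(-7605) + 34348/((56*sqrt(3))) = -15009*(-1/7605) + 34348*(sqrt(3)/168) = 5003/2535 + 8587*sqrt(3)/42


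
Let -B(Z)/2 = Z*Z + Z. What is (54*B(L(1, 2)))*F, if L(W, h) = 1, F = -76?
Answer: 16416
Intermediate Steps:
B(Z) = -2*Z - 2*Z² (B(Z) = -2*(Z*Z + Z) = -2*(Z² + Z) = -2*(Z + Z²) = -2*Z - 2*Z²)
(54*B(L(1, 2)))*F = (54*(-2*1*(1 + 1)))*(-76) = (54*(-2*1*2))*(-76) = (54*(-4))*(-76) = -216*(-76) = 16416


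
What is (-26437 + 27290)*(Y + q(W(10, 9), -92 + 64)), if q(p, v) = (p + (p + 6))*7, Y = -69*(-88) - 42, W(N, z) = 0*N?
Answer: 5179416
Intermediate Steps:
W(N, z) = 0
Y = 6030 (Y = 6072 - 42 = 6030)
q(p, v) = 42 + 14*p (q(p, v) = (p + (6 + p))*7 = (6 + 2*p)*7 = 42 + 14*p)
(-26437 + 27290)*(Y + q(W(10, 9), -92 + 64)) = (-26437 + 27290)*(6030 + (42 + 14*0)) = 853*(6030 + (42 + 0)) = 853*(6030 + 42) = 853*6072 = 5179416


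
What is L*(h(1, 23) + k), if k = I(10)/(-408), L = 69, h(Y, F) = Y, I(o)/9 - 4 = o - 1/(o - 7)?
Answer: 6555/136 ≈ 48.199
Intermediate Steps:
I(o) = 36 - 9/(-7 + o) + 9*o (I(o) = 36 + 9*(o - 1/(o - 7)) = 36 + 9*(o - 1/(-7 + o)) = 36 + (-9/(-7 + o) + 9*o) = 36 - 9/(-7 + o) + 9*o)
k = -41/136 (k = (9*(-29 + 10² - 3*10)/(-7 + 10))/(-408) = (9*(-29 + 100 - 30)/3)*(-1/408) = (9*(⅓)*41)*(-1/408) = 123*(-1/408) = -41/136 ≈ -0.30147)
L*(h(1, 23) + k) = 69*(1 - 41/136) = 69*(95/136) = 6555/136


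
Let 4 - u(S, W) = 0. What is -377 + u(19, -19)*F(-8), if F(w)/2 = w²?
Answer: 135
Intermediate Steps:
u(S, W) = 4 (u(S, W) = 4 - 1*0 = 4 + 0 = 4)
F(w) = 2*w²
-377 + u(19, -19)*F(-8) = -377 + 4*(2*(-8)²) = -377 + 4*(2*64) = -377 + 4*128 = -377 + 512 = 135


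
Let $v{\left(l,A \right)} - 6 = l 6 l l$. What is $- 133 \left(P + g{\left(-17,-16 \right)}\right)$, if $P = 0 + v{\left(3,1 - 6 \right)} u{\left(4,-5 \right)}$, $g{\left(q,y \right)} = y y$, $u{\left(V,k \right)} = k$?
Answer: $77672$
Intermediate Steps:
$v{\left(l,A \right)} = 6 + 6 l^{3}$ ($v{\left(l,A \right)} = 6 + l 6 l l = 6 + 6 l l^{2} = 6 + 6 l^{3}$)
$g{\left(q,y \right)} = y^{2}$
$P = -840$ ($P = 0 + \left(6 + 6 \cdot 3^{3}\right) \left(-5\right) = 0 + \left(6 + 6 \cdot 27\right) \left(-5\right) = 0 + \left(6 + 162\right) \left(-5\right) = 0 + 168 \left(-5\right) = 0 - 840 = -840$)
$- 133 \left(P + g{\left(-17,-16 \right)}\right) = - 133 \left(-840 + \left(-16\right)^{2}\right) = - 133 \left(-840 + 256\right) = \left(-133\right) \left(-584\right) = 77672$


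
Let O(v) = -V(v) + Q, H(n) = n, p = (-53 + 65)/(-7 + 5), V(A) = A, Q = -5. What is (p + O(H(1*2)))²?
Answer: 169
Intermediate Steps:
p = -6 (p = 12/(-2) = 12*(-½) = -6)
O(v) = -5 - v (O(v) = -v - 5 = -5 - v)
(p + O(H(1*2)))² = (-6 + (-5 - 2))² = (-6 - 7)² = (-13)² = 169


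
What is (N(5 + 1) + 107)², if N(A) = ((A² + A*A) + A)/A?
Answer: 14400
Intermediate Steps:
N(A) = (A + 2*A²)/A (N(A) = ((A² + A²) + A)/A = (2*A² + A)/A = (A + 2*A²)/A)
(N(5 + 1) + 107)² = ((1 + 2*(5 + 1)) + 107)² = ((1 + 2*6) + 107)² = ((1 + 12) + 107)² = (13 + 107)² = 120² = 14400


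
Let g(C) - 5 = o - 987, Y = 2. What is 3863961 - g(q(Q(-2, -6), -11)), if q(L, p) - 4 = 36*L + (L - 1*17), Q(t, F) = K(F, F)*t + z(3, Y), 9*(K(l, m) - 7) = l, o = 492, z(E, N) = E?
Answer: 3864451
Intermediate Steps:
K(l, m) = 7 + l/9
Q(t, F) = 3 + t*(7 + F/9) (Q(t, F) = (7 + F/9)*t + 3 = t*(7 + F/9) + 3 = 3 + t*(7 + F/9))
q(L, p) = -13 + 37*L (q(L, p) = 4 + (36*L + (L - 1*17)) = 4 + (36*L + (L - 17)) = 4 + (36*L + (-17 + L)) = 4 + (-17 + 37*L) = -13 + 37*L)
g(C) = -490 (g(C) = 5 + (492 - 987) = 5 - 495 = -490)
3863961 - g(q(Q(-2, -6), -11)) = 3863961 - 1*(-490) = 3863961 + 490 = 3864451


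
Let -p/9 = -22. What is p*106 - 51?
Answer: 20937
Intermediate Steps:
p = 198 (p = -9*(-22) = 198)
p*106 - 51 = 198*106 - 51 = 20988 - 51 = 20937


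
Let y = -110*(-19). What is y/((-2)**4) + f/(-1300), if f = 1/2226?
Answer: 47250328/361725 ≈ 130.63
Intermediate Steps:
y = 2090
f = 1/2226 ≈ 0.00044924
y/((-2)**4) + f/(-1300) = 2090/((-2)**4) + (1/2226)/(-1300) = 2090/16 + (1/2226)*(-1/1300) = 2090*(1/16) - 1/2893800 = 1045/8 - 1/2893800 = 47250328/361725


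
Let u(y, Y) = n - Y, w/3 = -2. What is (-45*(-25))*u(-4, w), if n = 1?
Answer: 7875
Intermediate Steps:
w = -6 (w = 3*(-2) = -6)
u(y, Y) = 1 - Y
(-45*(-25))*u(-4, w) = (-45*(-25))*(1 - 1*(-6)) = 1125*(1 + 6) = 1125*7 = 7875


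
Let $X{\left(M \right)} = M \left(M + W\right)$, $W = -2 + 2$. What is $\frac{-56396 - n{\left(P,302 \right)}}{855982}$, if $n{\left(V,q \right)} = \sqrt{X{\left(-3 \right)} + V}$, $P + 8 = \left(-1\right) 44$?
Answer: $- \frac{28198}{427991} - \frac{i \sqrt{43}}{855982} \approx -0.065885 - 7.6607 \cdot 10^{-6} i$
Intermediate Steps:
$W = 0$
$X{\left(M \right)} = M^{2}$ ($X{\left(M \right)} = M \left(M + 0\right) = M M = M^{2}$)
$P = -52$ ($P = -8 - 44 = -52$)
$n{\left(V,q \right)} = \sqrt{9 + V}$ ($n{\left(V,q \right)} = \sqrt{\left(-3\right)^{2} + V} = \sqrt{9 + V}$)
$\frac{-56396 - n{\left(P,302 \right)}}{855982} = \frac{-56396 - \sqrt{9 - 52}}{855982} = \left(-56396 - \sqrt{-43}\right) \frac{1}{855982} = \left(-56396 - i \sqrt{43}\right) \frac{1}{855982} = - \frac{28198}{427991} - \frac{i \sqrt{43}}{855982}$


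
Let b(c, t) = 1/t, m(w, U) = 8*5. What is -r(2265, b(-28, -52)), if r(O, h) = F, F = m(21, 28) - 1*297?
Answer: 257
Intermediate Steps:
m(w, U) = 40
F = -257 (F = 40 - 1*297 = 40 - 297 = -257)
r(O, h) = -257
-r(2265, b(-28, -52)) = -1*(-257) = 257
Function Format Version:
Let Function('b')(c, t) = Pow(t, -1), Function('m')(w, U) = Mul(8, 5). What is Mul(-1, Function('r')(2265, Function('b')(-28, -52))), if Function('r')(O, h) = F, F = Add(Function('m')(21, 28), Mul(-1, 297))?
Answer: 257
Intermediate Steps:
Function('m')(w, U) = 40
F = -257 (F = Add(40, Mul(-1, 297)) = Add(40, -297) = -257)
Function('r')(O, h) = -257
Mul(-1, Function('r')(2265, Function('b')(-28, -52))) = Mul(-1, -257) = 257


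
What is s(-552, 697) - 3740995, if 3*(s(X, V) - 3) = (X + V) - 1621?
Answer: -3741484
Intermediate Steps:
s(X, V) = -1612/3 + V/3 + X/3 (s(X, V) = 3 + ((X + V) - 1621)/3 = 3 + ((V + X) - 1621)/3 = 3 + (-1621 + V + X)/3 = 3 + (-1621/3 + V/3 + X/3) = -1612/3 + V/3 + X/3)
s(-552, 697) - 3740995 = (-1612/3 + (⅓)*697 + (⅓)*(-552)) - 3740995 = (-1612/3 + 697/3 - 184) - 3740995 = -489 - 3740995 = -3741484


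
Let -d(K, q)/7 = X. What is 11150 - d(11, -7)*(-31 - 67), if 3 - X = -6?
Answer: 4976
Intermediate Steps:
X = 9 (X = 3 - 1*(-6) = 3 + 6 = 9)
d(K, q) = -63 (d(K, q) = -7*9 = -63)
11150 - d(11, -7)*(-31 - 67) = 11150 - (-63)*(-31 - 67) = 11150 - (-63)*(-98) = 11150 - 1*6174 = 11150 - 6174 = 4976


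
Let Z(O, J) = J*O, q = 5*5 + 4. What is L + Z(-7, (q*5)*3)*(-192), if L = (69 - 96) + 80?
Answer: 584693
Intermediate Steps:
q = 29 (q = 25 + 4 = 29)
L = 53 (L = -27 + 80 = 53)
L + Z(-7, (q*5)*3)*(-192) = 53 + (((29*5)*3)*(-7))*(-192) = 53 + ((145*3)*(-7))*(-192) = 53 + (435*(-7))*(-192) = 53 - 3045*(-192) = 53 + 584640 = 584693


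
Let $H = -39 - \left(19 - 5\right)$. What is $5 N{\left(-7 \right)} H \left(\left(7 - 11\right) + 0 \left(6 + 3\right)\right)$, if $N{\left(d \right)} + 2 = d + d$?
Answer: $-16960$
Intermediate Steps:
$N{\left(d \right)} = -2 + 2 d$ ($N{\left(d \right)} = -2 + \left(d + d\right) = -2 + 2 d$)
$H = -53$ ($H = -39 - \left(19 - 5\right) = -39 - 14 = -53$)
$5 N{\left(-7 \right)} H \left(\left(7 - 11\right) + 0 \left(6 + 3\right)\right) = 5 \left(-2 + 2 \left(-7\right)\right) \left(-53\right) \left(\left(7 - 11\right) + 0 \left(6 + 3\right)\right) = 5 \left(-2 - 14\right) \left(-53\right) \left(-4 + 0 \cdot 9\right) = 5 \left(-16\right) \left(-53\right) \left(-4 + 0\right) = \left(-80\right) \left(-53\right) \left(-4\right) = 4240 \left(-4\right) = -16960$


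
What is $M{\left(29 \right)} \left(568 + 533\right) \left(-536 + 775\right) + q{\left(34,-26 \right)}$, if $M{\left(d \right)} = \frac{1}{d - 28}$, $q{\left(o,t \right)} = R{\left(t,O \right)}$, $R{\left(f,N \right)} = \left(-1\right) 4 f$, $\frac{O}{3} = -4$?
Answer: $263243$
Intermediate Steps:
$O = -12$ ($O = 3 \left(-4\right) = -12$)
$R{\left(f,N \right)} = - 4 f$
$q{\left(o,t \right)} = - 4 t$
$M{\left(d \right)} = \frac{1}{-28 + d}$ ($M{\left(d \right)} = \frac{1}{d - 28} = \frac{1}{-28 + d}$)
$M{\left(29 \right)} \left(568 + 533\right) \left(-536 + 775\right) + q{\left(34,-26 \right)} = \frac{\left(568 + 533\right) \left(-536 + 775\right)}{-28 + 29} - -104 = \frac{1101 \cdot 239}{1} + 104 = 1 \cdot 263139 + 104 = 263139 + 104 = 263243$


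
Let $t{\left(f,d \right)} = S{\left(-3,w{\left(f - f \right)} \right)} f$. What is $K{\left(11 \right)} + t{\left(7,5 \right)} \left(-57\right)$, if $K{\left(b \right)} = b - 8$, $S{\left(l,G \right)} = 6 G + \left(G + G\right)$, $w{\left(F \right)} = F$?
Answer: $3$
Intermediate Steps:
$S{\left(l,G \right)} = 8 G$ ($S{\left(l,G \right)} = 6 G + 2 G = 8 G$)
$K{\left(b \right)} = -8 + b$
$t{\left(f,d \right)} = 0$ ($t{\left(f,d \right)} = 8 \left(f - f\right) f = 8 \cdot 0 f = 0 f = 0$)
$K{\left(11 \right)} + t{\left(7,5 \right)} \left(-57\right) = \left(-8 + 11\right) + 0 \left(-57\right) = 3 + 0 = 3$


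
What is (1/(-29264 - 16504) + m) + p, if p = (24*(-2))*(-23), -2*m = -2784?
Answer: 114236927/45768 ≈ 2496.0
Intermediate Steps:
m = 1392 (m = -½*(-2784) = 1392)
p = 1104 (p = -48*(-23) = 1104)
(1/(-29264 - 16504) + m) + p = (1/(-29264 - 16504) + 1392) + 1104 = (1/(-45768) + 1392) + 1104 = (-1/45768 + 1392) + 1104 = 63709055/45768 + 1104 = 114236927/45768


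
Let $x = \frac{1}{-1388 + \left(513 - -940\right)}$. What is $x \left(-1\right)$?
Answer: $- \frac{1}{65} \approx -0.015385$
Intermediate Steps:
$x = \frac{1}{65}$ ($x = \frac{1}{-1388 + \left(513 + 940\right)} = \frac{1}{-1388 + 1453} = \frac{1}{65} \approx 0.015385$)
$x \left(-1\right) = \frac{1}{65} \left(-1\right) = - \frac{1}{65}$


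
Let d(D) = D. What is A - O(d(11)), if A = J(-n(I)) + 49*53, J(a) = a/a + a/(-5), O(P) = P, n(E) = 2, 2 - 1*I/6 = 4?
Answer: 12937/5 ≈ 2587.4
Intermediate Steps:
I = -12 (I = 12 - 6*4 = 12 - 24 = -12)
J(a) = 1 - a/5 (J(a) = 1 + a*(-1/5) = 1 - a/5)
A = 12992/5 (A = (1 - (-1)*2/5) + 49*53 = (1 - 1/5*(-2)) + 2597 = (1 + 2/5) + 2597 = 7/5 + 2597 = 12992/5 ≈ 2598.4)
A - O(d(11)) = 12992/5 - 1*11 = 12992/5 - 11 = 12937/5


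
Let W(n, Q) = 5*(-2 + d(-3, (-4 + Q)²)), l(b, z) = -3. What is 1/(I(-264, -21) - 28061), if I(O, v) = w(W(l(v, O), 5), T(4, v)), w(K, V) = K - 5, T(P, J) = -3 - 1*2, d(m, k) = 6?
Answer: -1/28046 ≈ -3.5656e-5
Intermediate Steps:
T(P, J) = -5 (T(P, J) = -3 - 2 = -5)
W(n, Q) = 20 (W(n, Q) = 5*(-2 + 6) = 5*4 = 20)
w(K, V) = -5 + K
I(O, v) = 15 (I(O, v) = -5 + 20 = 15)
1/(I(-264, -21) - 28061) = 1/(15 - 28061) = 1/(-28046) = -1/28046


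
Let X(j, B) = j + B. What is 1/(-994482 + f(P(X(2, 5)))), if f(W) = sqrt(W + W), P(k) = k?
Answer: -497241/494497224155 - sqrt(14)/988994448310 ≈ -1.0056e-6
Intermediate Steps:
X(j, B) = B + j
f(W) = sqrt(2)*sqrt(W) (f(W) = sqrt(2*W) = sqrt(2)*sqrt(W))
1/(-994482 + f(P(X(2, 5)))) = 1/(-994482 + sqrt(2)*sqrt(5 + 2)) = 1/(-994482 + sqrt(2)*sqrt(7)) = 1/(-994482 + sqrt(14))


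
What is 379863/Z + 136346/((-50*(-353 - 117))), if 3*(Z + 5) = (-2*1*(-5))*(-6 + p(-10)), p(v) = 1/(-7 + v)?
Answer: -45509060089/3019750 ≈ -15070.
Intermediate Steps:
Z = -1285/51 (Z = -5 + ((-2*1*(-5))*(-6 + 1/(-7 - 10)))/3 = -5 + ((-2*(-5))*(-6 + 1/(-17)))/3 = -5 + (10*(-6 - 1/17))/3 = -5 + (10*(-103/17))/3 = -5 + (⅓)*(-1030/17) = -5 - 1030/51 = -1285/51 ≈ -25.196)
379863/Z + 136346/((-50*(-353 - 117))) = 379863/(-1285/51) + 136346/((-50*(-353 - 117))) = 379863*(-51/1285) + 136346/((-50*(-470))) = -19373013/1285 + 136346/23500 = -19373013/1285 + 136346*(1/23500) = -19373013/1285 + 68173/11750 = -45509060089/3019750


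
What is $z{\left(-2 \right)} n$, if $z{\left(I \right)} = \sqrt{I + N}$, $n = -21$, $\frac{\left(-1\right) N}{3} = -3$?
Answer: $- 21 \sqrt{7} \approx -55.561$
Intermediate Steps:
$N = 9$ ($N = \left(-3\right) \left(-3\right) = 9$)
$z{\left(I \right)} = \sqrt{9 + I}$ ($z{\left(I \right)} = \sqrt{I + 9} = \sqrt{9 + I}$)
$z{\left(-2 \right)} n = \sqrt{9 - 2} \left(-21\right) = \sqrt{7} \left(-21\right) = - 21 \sqrt{7}$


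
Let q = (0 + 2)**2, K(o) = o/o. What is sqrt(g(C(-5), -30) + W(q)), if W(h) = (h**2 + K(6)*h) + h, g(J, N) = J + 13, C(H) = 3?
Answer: 2*sqrt(10) ≈ 6.3246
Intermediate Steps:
K(o) = 1
g(J, N) = 13 + J
q = 4 (q = 2**2 = 4)
W(h) = h**2 + 2*h (W(h) = (h**2 + 1*h) + h = (h**2 + h) + h = (h + h**2) + h = h**2 + 2*h)
sqrt(g(C(-5), -30) + W(q)) = sqrt((13 + 3) + 4*(2 + 4)) = sqrt(16 + 4*6) = sqrt(16 + 24) = sqrt(40) = 2*sqrt(10)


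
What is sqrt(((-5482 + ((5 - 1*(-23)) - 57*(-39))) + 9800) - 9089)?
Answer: 6*I*sqrt(70) ≈ 50.2*I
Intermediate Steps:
sqrt(((-5482 + ((5 - 1*(-23)) - 57*(-39))) + 9800) - 9089) = sqrt(((-5482 + ((5 + 23) + 2223)) + 9800) - 9089) = sqrt(((-5482 + (28 + 2223)) + 9800) - 9089) = sqrt(((-5482 + 2251) + 9800) - 9089) = sqrt((-3231 + 9800) - 9089) = sqrt(6569 - 9089) = sqrt(-2520) = 6*I*sqrt(70)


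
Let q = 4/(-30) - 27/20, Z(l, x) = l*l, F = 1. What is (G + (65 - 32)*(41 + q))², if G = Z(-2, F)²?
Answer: 697012801/400 ≈ 1.7425e+6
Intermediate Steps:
Z(l, x) = l²
q = -89/60 (q = 4*(-1/30) - 27*1/20 = -2/15 - 27/20 = -89/60 ≈ -1.4833)
G = 16 (G = ((-2)²)² = 4² = 16)
(G + (65 - 32)*(41 + q))² = (16 + (65 - 32)*(41 - 89/60))² = (16 + 33*(2371/60))² = (16 + 26081/20)² = (26401/20)² = 697012801/400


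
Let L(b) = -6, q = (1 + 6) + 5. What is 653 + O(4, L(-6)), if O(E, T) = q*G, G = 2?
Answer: 677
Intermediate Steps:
q = 12 (q = 7 + 5 = 12)
O(E, T) = 24 (O(E, T) = 12*2 = 24)
653 + O(4, L(-6)) = 653 + 24 = 677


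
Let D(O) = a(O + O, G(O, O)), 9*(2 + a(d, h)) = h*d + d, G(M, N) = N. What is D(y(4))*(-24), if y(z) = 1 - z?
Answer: 16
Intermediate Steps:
a(d, h) = -2 + d/9 + d*h/9 (a(d, h) = -2 + (h*d + d)/9 = -2 + (d*h + d)/9 = -2 + (d + d*h)/9 = -2 + (d/9 + d*h/9) = -2 + d/9 + d*h/9)
D(O) = -2 + 2*O/9 + 2*O²/9 (D(O) = -2 + (O + O)/9 + (O + O)*O/9 = -2 + (2*O)/9 + (2*O)*O/9 = -2 + 2*O/9 + 2*O²/9)
D(y(4))*(-24) = (-2 + 2*(1 - 1*4)/9 + 2*(1 - 1*4)²/9)*(-24) = (-2 + 2*(1 - 4)/9 + 2*(1 - 4)²/9)*(-24) = (-2 + (2/9)*(-3) + (2/9)*(-3)²)*(-24) = (-2 - ⅔ + (2/9)*9)*(-24) = (-2 - ⅔ + 2)*(-24) = -⅔*(-24) = 16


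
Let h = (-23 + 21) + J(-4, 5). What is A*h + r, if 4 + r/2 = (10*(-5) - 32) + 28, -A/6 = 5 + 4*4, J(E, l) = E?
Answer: 640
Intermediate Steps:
A = -126 (A = -6*(5 + 4*4) = -6*(5 + 16) = -6*21 = -126)
h = -6 (h = (-23 + 21) - 4 = -2 - 4 = -6)
r = -116 (r = -8 + 2*((10*(-5) - 32) + 28) = -8 + 2*((-50 - 32) + 28) = -8 + 2*(-82 + 28) = -8 + 2*(-54) = -8 - 108 = -116)
A*h + r = -126*(-6) - 116 = 756 - 116 = 640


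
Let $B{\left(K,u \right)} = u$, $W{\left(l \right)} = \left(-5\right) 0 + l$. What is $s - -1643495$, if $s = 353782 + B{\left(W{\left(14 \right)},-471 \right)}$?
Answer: $1996806$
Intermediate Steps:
$W{\left(l \right)} = l$ ($W{\left(l \right)} = 0 + l = l$)
$s = 353311$ ($s = 353782 - 471 = 353311$)
$s - -1643495 = 353311 - -1643495 = 353311 + 1643495 = 1996806$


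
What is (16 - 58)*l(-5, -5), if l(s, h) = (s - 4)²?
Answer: -3402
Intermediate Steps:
l(s, h) = (-4 + s)²
(16 - 58)*l(-5, -5) = (16 - 58)*(-4 - 5)² = -42*(-9)² = -42*81 = -3402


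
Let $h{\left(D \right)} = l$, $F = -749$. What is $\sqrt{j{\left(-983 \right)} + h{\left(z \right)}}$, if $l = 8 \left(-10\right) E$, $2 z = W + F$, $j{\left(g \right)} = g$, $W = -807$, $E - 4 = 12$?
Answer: $i \sqrt{2263} \approx 47.571 i$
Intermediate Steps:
$E = 16$ ($E = 4 + 12 = 16$)
$z = -778$ ($z = \frac{-807 - 749}{2} = \frac{1}{2} \left(-1556\right) = -778$)
$l = -1280$ ($l = 8 \left(-10\right) 16 = \left(-80\right) 16 = -1280$)
$h{\left(D \right)} = -1280$
$\sqrt{j{\left(-983 \right)} + h{\left(z \right)}} = \sqrt{-983 - 1280} = \sqrt{-2263} = i \sqrt{2263}$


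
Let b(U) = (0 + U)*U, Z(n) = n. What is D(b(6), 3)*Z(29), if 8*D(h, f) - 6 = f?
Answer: 261/8 ≈ 32.625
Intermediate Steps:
b(U) = U**2 (b(U) = U*U = U**2)
D(h, f) = 3/4 + f/8
D(b(6), 3)*Z(29) = (3/4 + (1/8)*3)*29 = (3/4 + 3/8)*29 = (9/8)*29 = 261/8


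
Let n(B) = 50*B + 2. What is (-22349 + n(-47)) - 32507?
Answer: -57204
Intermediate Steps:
n(B) = 2 + 50*B
(-22349 + n(-47)) - 32507 = (-22349 + (2 + 50*(-47))) - 32507 = (-22349 + (2 - 2350)) - 32507 = (-22349 - 2348) - 32507 = -24697 - 32507 = -57204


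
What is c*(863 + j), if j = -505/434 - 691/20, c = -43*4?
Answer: -154388189/1085 ≈ -1.4229e+5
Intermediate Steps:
c = -172
j = -154997/4340 (j = -505*1/434 - 691*1/20 = -505/434 - 691/20 = -154997/4340 ≈ -35.714)
c*(863 + j) = -172*(863 - 154997/4340) = -172*3590423/4340 = -154388189/1085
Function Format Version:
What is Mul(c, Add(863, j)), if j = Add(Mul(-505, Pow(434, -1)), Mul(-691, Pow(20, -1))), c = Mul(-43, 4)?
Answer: Rational(-154388189, 1085) ≈ -1.4229e+5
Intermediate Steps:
c = -172
j = Rational(-154997, 4340) (j = Add(Mul(-505, Rational(1, 434)), Mul(-691, Rational(1, 20))) = Add(Rational(-505, 434), Rational(-691, 20)) = Rational(-154997, 4340) ≈ -35.714)
Mul(c, Add(863, j)) = Mul(-172, Add(863, Rational(-154997, 4340))) = Mul(-172, Rational(3590423, 4340)) = Rational(-154388189, 1085)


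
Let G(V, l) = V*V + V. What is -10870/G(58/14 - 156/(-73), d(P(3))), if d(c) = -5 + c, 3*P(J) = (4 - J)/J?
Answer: -283838527/1193748 ≈ -237.77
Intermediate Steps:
P(J) = (4 - J)/(3*J) (P(J) = ((4 - J)/J)/3 = (4 - J)/(3*J))
G(V, l) = V + V² (G(V, l) = V² + V = V + V²)
-10870/G(58/14 - 156/(-73), d(P(3))) = -10870*1/((1 + (58/14 - 156/(-73)))*(58/14 - 156/(-73))) = -10870*1/((1 + (58*(1/14) - 156*(-1/73)))*(58*(1/14) - 156*(-1/73))) = -10870*1/((1 + (29/7 + 156/73))*(29/7 + 156/73)) = -10870*511/(3209*(1 + 3209/511)) = -10870/((3209/511)*(3720/511)) = -10870/11937480/261121 = -10870*261121/11937480 = -283838527/1193748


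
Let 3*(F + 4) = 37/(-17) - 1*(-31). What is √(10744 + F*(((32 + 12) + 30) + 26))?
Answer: 4*√1837734/51 ≈ 106.32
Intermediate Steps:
F = 286/51 (F = -4 + (37/(-17) - 1*(-31))/3 = -4 + (37*(-1/17) + 31)/3 = -4 + (-37/17 + 31)/3 = -4 + (⅓)*(490/17) = -4 + 490/51 = 286/51 ≈ 5.6078)
√(10744 + F*(((32 + 12) + 30) + 26)) = √(10744 + 286*(((32 + 12) + 30) + 26)/51) = √(10744 + 286*((44 + 30) + 26)/51) = √(10744 + 286*(74 + 26)/51) = √(10744 + (286/51)*100) = √(10744 + 28600/51) = √(576544/51) = 4*√1837734/51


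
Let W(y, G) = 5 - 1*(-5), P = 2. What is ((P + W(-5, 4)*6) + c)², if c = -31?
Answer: 961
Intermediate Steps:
W(y, G) = 10 (W(y, G) = 5 + 5 = 10)
((P + W(-5, 4)*6) + c)² = ((2 + 10*6) - 31)² = ((2 + 60) - 31)² = (62 - 31)² = 31² = 961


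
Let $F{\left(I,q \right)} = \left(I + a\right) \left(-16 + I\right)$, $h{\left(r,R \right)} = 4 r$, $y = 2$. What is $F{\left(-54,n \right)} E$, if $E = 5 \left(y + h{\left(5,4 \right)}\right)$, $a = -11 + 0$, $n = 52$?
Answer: $500500$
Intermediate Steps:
$a = -11$
$F{\left(I,q \right)} = \left(-16 + I\right) \left(-11 + I\right)$ ($F{\left(I,q \right)} = \left(I - 11\right) \left(-16 + I\right) = \left(-11 + I\right) \left(-16 + I\right) = \left(-16 + I\right) \left(-11 + I\right)$)
$E = 110$ ($E = 5 \left(2 + 4 \cdot 5\right) = 5 \left(2 + 20\right) = 5 \cdot 22 = 110$)
$F{\left(-54,n \right)} E = \left(176 + \left(-54\right)^{2} - -1458\right) 110 = \left(176 + 2916 + 1458\right) 110 = 4550 \cdot 110 = 500500$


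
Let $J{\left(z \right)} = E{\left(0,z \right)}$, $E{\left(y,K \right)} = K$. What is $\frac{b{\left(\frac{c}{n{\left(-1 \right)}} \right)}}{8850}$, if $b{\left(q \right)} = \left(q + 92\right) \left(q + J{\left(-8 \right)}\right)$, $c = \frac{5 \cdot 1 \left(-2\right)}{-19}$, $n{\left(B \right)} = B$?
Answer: $- \frac{46926}{532475} \approx -0.088128$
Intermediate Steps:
$c = \frac{10}{19}$ ($c = 5 \left(-2\right) \left(- \frac{1}{19}\right) = \left(-10\right) \left(- \frac{1}{19}\right) = \frac{10}{19} \approx 0.52632$)
$J{\left(z \right)} = z$
$b{\left(q \right)} = \left(-8 + q\right) \left(92 + q\right)$ ($b{\left(q \right)} = \left(q + 92\right) \left(q - 8\right) = \left(92 + q\right) \left(-8 + q\right) = \left(-8 + q\right) \left(92 + q\right)$)
$\frac{b{\left(\frac{c}{n{\left(-1 \right)}} \right)}}{8850} = \frac{-736 + \left(\frac{10}{19 \left(-1\right)}\right)^{2} + 84 \frac{10}{19 \left(-1\right)}}{8850} = \left(-736 + \left(\frac{10}{19} \left(-1\right)\right)^{2} + 84 \cdot \frac{10}{19} \left(-1\right)\right) \frac{1}{8850} = \left(-736 + \left(- \frac{10}{19}\right)^{2} + 84 \left(- \frac{10}{19}\right)\right) \frac{1}{8850} = \left(-736 + \frac{100}{361} - \frac{840}{19}\right) \frac{1}{8850} = \left(- \frac{281556}{361}\right) \frac{1}{8850} = - \frac{46926}{532475}$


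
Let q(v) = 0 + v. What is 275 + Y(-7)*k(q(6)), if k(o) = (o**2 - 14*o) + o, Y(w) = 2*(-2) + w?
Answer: 737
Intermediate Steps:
Y(w) = -4 + w
q(v) = v
k(o) = o**2 - 13*o
275 + Y(-7)*k(q(6)) = 275 + (-4 - 7)*(6*(-13 + 6)) = 275 - 66*(-7) = 275 - 11*(-42) = 275 + 462 = 737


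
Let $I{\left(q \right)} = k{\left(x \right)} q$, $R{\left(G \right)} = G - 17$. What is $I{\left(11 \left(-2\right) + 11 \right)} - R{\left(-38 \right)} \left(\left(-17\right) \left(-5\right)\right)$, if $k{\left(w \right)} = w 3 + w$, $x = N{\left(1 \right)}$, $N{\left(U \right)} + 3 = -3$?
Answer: $4939$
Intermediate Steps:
$N{\left(U \right)} = -6$ ($N{\left(U \right)} = -3 - 3 = -6$)
$x = -6$
$R{\left(G \right)} = -17 + G$ ($R{\left(G \right)} = G - 17 = -17 + G$)
$k{\left(w \right)} = 4 w$ ($k{\left(w \right)} = 3 w + w = 4 w$)
$I{\left(q \right)} = - 24 q$ ($I{\left(q \right)} = 4 \left(-6\right) q = - 24 q$)
$I{\left(11 \left(-2\right) + 11 \right)} - R{\left(-38 \right)} \left(\left(-17\right) \left(-5\right)\right) = - 24 \left(11 \left(-2\right) + 11\right) - \left(-17 - 38\right) \left(\left(-17\right) \left(-5\right)\right) = - 24 \left(-22 + 11\right) - \left(-55\right) 85 = \left(-24\right) \left(-11\right) - -4675 = 264 + 4675 = 4939$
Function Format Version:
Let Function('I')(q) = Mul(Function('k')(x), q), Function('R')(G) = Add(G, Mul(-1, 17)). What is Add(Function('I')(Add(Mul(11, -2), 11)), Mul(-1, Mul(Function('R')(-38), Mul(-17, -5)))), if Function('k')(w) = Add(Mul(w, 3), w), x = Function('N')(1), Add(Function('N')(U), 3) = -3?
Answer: 4939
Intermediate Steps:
Function('N')(U) = -6 (Function('N')(U) = Add(-3, -3) = -6)
x = -6
Function('R')(G) = Add(-17, G) (Function('R')(G) = Add(G, -17) = Add(-17, G))
Function('k')(w) = Mul(4, w) (Function('k')(w) = Add(Mul(3, w), w) = Mul(4, w))
Function('I')(q) = Mul(-24, q) (Function('I')(q) = Mul(Mul(4, -6), q) = Mul(-24, q))
Add(Function('I')(Add(Mul(11, -2), 11)), Mul(-1, Mul(Function('R')(-38), Mul(-17, -5)))) = Add(Mul(-24, Add(Mul(11, -2), 11)), Mul(-1, Mul(Add(-17, -38), Mul(-17, -5)))) = Add(Mul(-24, Add(-22, 11)), Mul(-1, Mul(-55, 85))) = Add(Mul(-24, -11), Mul(-1, -4675)) = Add(264, 4675) = 4939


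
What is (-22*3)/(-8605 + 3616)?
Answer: 22/1663 ≈ 0.013229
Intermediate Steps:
(-22*3)/(-8605 + 3616) = -66/(-4989) = -1/4989*(-66) = 22/1663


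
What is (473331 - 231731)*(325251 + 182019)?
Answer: 122556432000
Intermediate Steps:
(473331 - 231731)*(325251 + 182019) = 241600*507270 = 122556432000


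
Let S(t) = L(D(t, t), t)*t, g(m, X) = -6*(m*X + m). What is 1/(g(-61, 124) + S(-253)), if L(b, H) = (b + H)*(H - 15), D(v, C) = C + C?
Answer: -1/51417486 ≈ -1.9449e-8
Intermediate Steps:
D(v, C) = 2*C
g(m, X) = -6*m - 6*X*m (g(m, X) = -6*(X*m + m) = -6*(m + X*m) = -6*m - 6*X*m)
L(b, H) = (-15 + H)*(H + b) (L(b, H) = (H + b)*(-15 + H) = (-15 + H)*(H + b))
S(t) = t*(-45*t + 3*t²) (S(t) = (t² - 15*t - 30*t + t*(2*t))*t = (t² - 15*t - 30*t + 2*t²)*t = (-45*t + 3*t²)*t = t*(-45*t + 3*t²))
1/(g(-61, 124) + S(-253)) = 1/(-6*(-61)*(1 + 124) + 3*(-253)²*(-15 - 253)) = 1/(-6*(-61)*125 + 3*64009*(-268)) = 1/(45750 - 51463236) = 1/(-51417486) = -1/51417486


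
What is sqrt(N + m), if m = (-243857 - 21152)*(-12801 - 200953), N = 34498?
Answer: 2*sqrt(14161692071) ≈ 2.3801e+5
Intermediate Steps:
m = 56646733786 (m = -265009*(-213754) = 56646733786)
sqrt(N + m) = sqrt(34498 + 56646733786) = sqrt(56646768284) = 2*sqrt(14161692071)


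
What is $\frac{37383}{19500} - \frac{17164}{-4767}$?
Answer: $\frac{24423941}{4426500} \approx 5.5177$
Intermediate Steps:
$\frac{37383}{19500} - \frac{17164}{-4767} = 37383 \cdot \frac{1}{19500} - - \frac{2452}{681} = \frac{12461}{6500} + \frac{2452}{681} = \frac{24423941}{4426500}$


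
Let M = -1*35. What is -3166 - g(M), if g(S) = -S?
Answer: -3201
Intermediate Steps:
M = -35
-3166 - g(M) = -3166 - (-1)*(-35) = -3166 - 1*35 = -3166 - 35 = -3201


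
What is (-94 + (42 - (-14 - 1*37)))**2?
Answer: 1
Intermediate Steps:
(-94 + (42 - (-14 - 1*37)))**2 = (-94 + (42 - (-14 - 37)))**2 = (-94 + (42 - 1*(-51)))**2 = (-94 + (42 + 51))**2 = (-94 + 93)**2 = (-1)**2 = 1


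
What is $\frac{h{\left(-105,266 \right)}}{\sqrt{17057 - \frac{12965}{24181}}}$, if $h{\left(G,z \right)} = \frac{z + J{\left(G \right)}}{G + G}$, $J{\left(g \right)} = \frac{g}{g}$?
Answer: $- \frac{89 \sqrt{69258809123}}{2405913720} \approx -0.0097353$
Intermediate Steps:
$J{\left(g \right)} = 1$
$h{\left(G,z \right)} = \frac{1 + z}{2 G}$ ($h{\left(G,z \right)} = \frac{z + 1}{G + G} = \frac{1 + z}{2 G}$)
$\frac{h{\left(-105,266 \right)}}{\sqrt{17057 - \frac{12965}{24181}}} = \frac{\frac{1}{2} \frac{1}{-105} \left(1 + 266\right)}{\sqrt{17057 - \frac{12965}{24181}}} = \frac{\frac{1}{2} \left(- \frac{1}{105}\right) 267}{\sqrt{17057 - \frac{12965}{24181}}} = - \frac{89}{70 \sqrt{17057 - \frac{12965}{24181}}} = - \frac{89}{70 \sqrt{\frac{412442352}{24181}}} = - \frac{89}{70 \frac{12 \sqrt{69258809123}}{24181}} = - \frac{89 \frac{\sqrt{69258809123}}{34370196}}{70} = - \frac{89 \sqrt{69258809123}}{2405913720}$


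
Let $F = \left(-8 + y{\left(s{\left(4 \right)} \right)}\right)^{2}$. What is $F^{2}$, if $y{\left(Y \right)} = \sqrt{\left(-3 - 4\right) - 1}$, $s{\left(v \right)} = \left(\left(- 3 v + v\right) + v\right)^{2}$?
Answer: $1088 - 3584 i \sqrt{2} \approx 1088.0 - 5068.5 i$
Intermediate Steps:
$s{\left(v \right)} = v^{2}$ ($s{\left(v \right)} = \left(- 2 v + v\right)^{2} = \left(- v\right)^{2} = v^{2}$)
$y{\left(Y \right)} = 2 i \sqrt{2}$ ($y{\left(Y \right)} = \sqrt{\left(-3 - 4\right) - 1} = \sqrt{-7 - 1} = \sqrt{-8} = 2 i \sqrt{2}$)
$F = \left(-8 + 2 i \sqrt{2}\right)^{2} \approx 56.0 - 45.255 i$
$F^{2} = \left(56 - 32 i \sqrt{2}\right)^{2}$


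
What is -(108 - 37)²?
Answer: -5041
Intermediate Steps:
-(108 - 37)² = -1*71² = -1*5041 = -5041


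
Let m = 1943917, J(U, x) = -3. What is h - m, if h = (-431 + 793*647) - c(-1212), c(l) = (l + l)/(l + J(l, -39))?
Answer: -579667993/405 ≈ -1.4313e+6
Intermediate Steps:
c(l) = 2*l/(-3 + l) (c(l) = (l + l)/(l - 3) = (2*l)/(-3 + l) = 2*l/(-3 + l))
h = 207618392/405 (h = (-431 + 793*647) - 2*(-1212)/(-3 - 1212) = (-431 + 513071) - 2*(-1212)/(-1215) = 512640 - 2*(-1212)*(-1)/1215 = 512640 - 1*808/405 = 512640 - 808/405 = 207618392/405 ≈ 5.1264e+5)
h - m = 207618392/405 - 1*1943917 = 207618392/405 - 1943917 = -579667993/405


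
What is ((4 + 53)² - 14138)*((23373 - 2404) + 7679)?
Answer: -311948072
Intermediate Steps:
((4 + 53)² - 14138)*((23373 - 2404) + 7679) = (57² - 14138)*(20969 + 7679) = (3249 - 14138)*28648 = -10889*28648 = -311948072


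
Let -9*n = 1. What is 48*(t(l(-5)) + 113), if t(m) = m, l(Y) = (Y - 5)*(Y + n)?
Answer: 23632/3 ≈ 7877.3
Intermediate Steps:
n = -⅑ (n = -⅑*1 = -⅑ ≈ -0.11111)
l(Y) = (-5 + Y)*(-⅑ + Y) (l(Y) = (Y - 5)*(Y - ⅑) = (-5 + Y)*(-⅑ + Y))
48*(t(l(-5)) + 113) = 48*((5/9 + (-5)² - 46/9*(-5)) + 113) = 48*((5/9 + 25 + 230/9) + 113) = 48*(460/9 + 113) = 48*(1477/9) = 23632/3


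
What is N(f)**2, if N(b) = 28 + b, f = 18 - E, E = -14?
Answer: 3600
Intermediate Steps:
f = 32 (f = 18 - 1*(-14) = 18 + 14 = 32)
N(f)**2 = (28 + 32)**2 = 60**2 = 3600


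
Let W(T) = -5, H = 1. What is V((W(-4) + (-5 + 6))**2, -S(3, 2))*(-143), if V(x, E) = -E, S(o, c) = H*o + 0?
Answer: -429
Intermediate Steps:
S(o, c) = o (S(o, c) = 1*o + 0 = o + 0 = o)
V((W(-4) + (-5 + 6))**2, -S(3, 2))*(-143) = -(-1)*3*(-143) = -1*(-3)*(-143) = 3*(-143) = -429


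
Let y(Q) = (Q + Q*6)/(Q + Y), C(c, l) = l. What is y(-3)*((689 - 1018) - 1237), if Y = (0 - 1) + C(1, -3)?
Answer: -4698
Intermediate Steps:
Y = -4 (Y = (0 - 1) - 3 = -1 - 3 = -4)
y(Q) = 7*Q/(-4 + Q) (y(Q) = (Q + Q*6)/(Q - 4) = (Q + 6*Q)/(-4 + Q) = (7*Q)/(-4 + Q) = 7*Q/(-4 + Q))
y(-3)*((689 - 1018) - 1237) = (7*(-3)/(-4 - 3))*((689 - 1018) - 1237) = (7*(-3)/(-7))*(-329 - 1237) = (7*(-3)*(-⅐))*(-1566) = 3*(-1566) = -4698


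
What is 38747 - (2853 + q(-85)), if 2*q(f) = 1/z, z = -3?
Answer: 215365/6 ≈ 35894.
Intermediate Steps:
q(f) = -1/6 (q(f) = (1/2)/(-3) = (1/2)*(-1/3) = -1/6)
38747 - (2853 + q(-85)) = 38747 - (2853 - 1/6) = 38747 - 1*17117/6 = 38747 - 17117/6 = 215365/6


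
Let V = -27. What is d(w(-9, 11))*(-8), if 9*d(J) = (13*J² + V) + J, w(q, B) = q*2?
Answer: -3704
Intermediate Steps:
w(q, B) = 2*q
d(J) = -3 + J/9 + 13*J²/9 (d(J) = ((13*J² - 27) + J)/9 = ((-27 + 13*J²) + J)/9 = (-27 + J + 13*J²)/9 = -3 + J/9 + 13*J²/9)
d(w(-9, 11))*(-8) = (-3 + (2*(-9))/9 + 13*(2*(-9))²/9)*(-8) = (-3 + (⅑)*(-18) + (13/9)*(-18)²)*(-8) = (-3 - 2 + (13/9)*324)*(-8) = (-3 - 2 + 468)*(-8) = 463*(-8) = -3704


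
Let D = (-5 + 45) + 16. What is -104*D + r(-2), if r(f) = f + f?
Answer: -5828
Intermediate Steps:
r(f) = 2*f
D = 56 (D = 40 + 16 = 56)
-104*D + r(-2) = -104*56 + 2*(-2) = -5824 - 4 = -5828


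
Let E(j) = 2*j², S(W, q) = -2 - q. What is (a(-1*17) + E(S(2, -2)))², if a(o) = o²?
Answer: 83521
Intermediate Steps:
(a(-1*17) + E(S(2, -2)))² = ((-1*17)² + 2*(-2 - 1*(-2))²)² = ((-17)² + 2*(-2 + 2)²)² = (289 + 2*0²)² = (289 + 2*0)² = (289 + 0)² = 289² = 83521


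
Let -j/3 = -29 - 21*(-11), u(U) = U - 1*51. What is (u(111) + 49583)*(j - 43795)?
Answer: -2204198843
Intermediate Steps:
u(U) = -51 + U (u(U) = U - 51 = -51 + U)
j = -606 (j = -3*(-29 - 21*(-11)) = -3*(-29 + 231) = -3*202 = -606)
(u(111) + 49583)*(j - 43795) = ((-51 + 111) + 49583)*(-606 - 43795) = (60 + 49583)*(-44401) = 49643*(-44401) = -2204198843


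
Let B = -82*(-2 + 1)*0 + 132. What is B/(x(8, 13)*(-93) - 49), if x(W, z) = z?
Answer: -66/629 ≈ -0.10493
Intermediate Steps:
B = 132 (B = -(-82)*0 + 132 = -82*0 + 132 = 0 + 132 = 132)
B/(x(8, 13)*(-93) - 49) = 132/(13*(-93) - 49) = 132/(-1209 - 49) = 132/(-1258) = 132*(-1/1258) = -66/629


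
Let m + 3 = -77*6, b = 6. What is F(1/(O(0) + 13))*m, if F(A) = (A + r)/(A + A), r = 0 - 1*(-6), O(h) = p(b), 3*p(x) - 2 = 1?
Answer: -39525/2 ≈ -19763.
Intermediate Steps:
p(x) = 1 (p(x) = ⅔ + (⅓)*1 = ⅔ + ⅓ = 1)
O(h) = 1
r = 6 (r = 0 + 6 = 6)
F(A) = (6 + A)/(2*A) (F(A) = (A + 6)/(A + A) = (6 + A)/((2*A)) = (6 + A)*(1/(2*A)) = (6 + A)/(2*A))
m = -465 (m = -3 - 77*6 = -3 - 462 = -465)
F(1/(O(0) + 13))*m = ((6 + 1/(1 + 13))/(2*(1/(1 + 13))))*(-465) = ((6 + 1/14)/(2*(1/14)))*(-465) = ((½)*14*(85/14))*(-465) = (85/2)*(-465) = -39525/2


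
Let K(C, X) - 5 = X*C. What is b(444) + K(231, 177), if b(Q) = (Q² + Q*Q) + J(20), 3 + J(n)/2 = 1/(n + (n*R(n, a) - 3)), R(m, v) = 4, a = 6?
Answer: 42210328/97 ≈ 4.3516e+5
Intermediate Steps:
J(n) = -6 + 2/(-3 + 5*n) (J(n) = -6 + 2/(n + (n*4 - 3)) = -6 + 2/(n + (4*n - 3)) = -6 + 2/(n + (-3 + 4*n)) = -6 + 2/(-3 + 5*n))
K(C, X) = 5 + C*X (K(C, X) = 5 + X*C = 5 + C*X)
b(Q) = -580/97 + 2*Q² (b(Q) = (Q² + Q*Q) + 10*(2 - 3*20)/(-3 + 5*20) = (Q² + Q²) + 10*(2 - 60)/(-3 + 100) = 2*Q² + 10*(-58)/97 = 2*Q² + 10*(1/97)*(-58) = 2*Q² - 580/97 = -580/97 + 2*Q²)
b(444) + K(231, 177) = (-580/97 + 2*444²) + (5 + 231*177) = (-580/97 + 2*197136) + (5 + 40887) = (-580/97 + 394272) + 40892 = 38243804/97 + 40892 = 42210328/97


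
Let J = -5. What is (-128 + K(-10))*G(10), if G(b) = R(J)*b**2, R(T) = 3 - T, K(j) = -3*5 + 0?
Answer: -114400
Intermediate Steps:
K(j) = -15 (K(j) = -15 + 0 = -15)
G(b) = 8*b**2 (G(b) = (3 - 1*(-5))*b**2 = (3 + 5)*b**2 = 8*b**2)
(-128 + K(-10))*G(10) = (-128 - 15)*(8*10**2) = -1144*100 = -143*800 = -114400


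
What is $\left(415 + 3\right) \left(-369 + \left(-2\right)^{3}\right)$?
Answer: $-157586$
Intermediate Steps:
$\left(415 + 3\right) \left(-369 + \left(-2\right)^{3}\right) = 418 \left(-369 - 8\right) = 418 \left(-377\right) = -157586$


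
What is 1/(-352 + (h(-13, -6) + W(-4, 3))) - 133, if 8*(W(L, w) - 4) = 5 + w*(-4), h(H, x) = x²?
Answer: -332907/2503 ≈ -133.00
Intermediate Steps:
W(L, w) = 37/8 - w/2 (W(L, w) = 4 + (5 + w*(-4))/8 = 4 + (5 - 4*w)/8 = 4 + (5/8 - w/2) = 37/8 - w/2)
1/(-352 + (h(-13, -6) + W(-4, 3))) - 133 = 1/(-352 + ((-6)² + (37/8 - ½*3))) - 133 = 1/(-352 + (36 + (37/8 - 3/2))) - 133 = 1/(-352 + (36 + 25/8)) - 133 = 1/(-352 + 313/8) - 133 = 1/(-2503/8) - 133 = -8/2503 - 133 = -332907/2503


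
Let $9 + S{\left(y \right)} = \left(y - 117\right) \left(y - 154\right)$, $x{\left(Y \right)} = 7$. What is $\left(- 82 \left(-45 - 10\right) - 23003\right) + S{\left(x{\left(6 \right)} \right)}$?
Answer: $-2332$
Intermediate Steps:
$S{\left(y \right)} = -9 + \left(-154 + y\right) \left(-117 + y\right)$ ($S{\left(y \right)} = -9 + \left(y - 117\right) \left(y - 154\right) = -9 + \left(-117 + y\right) \left(-154 + y\right) = -9 + \left(-154 + y\right) \left(-117 + y\right)$)
$\left(- 82 \left(-45 - 10\right) - 23003\right) + S{\left(x{\left(6 \right)} \right)} = \left(- 82 \left(-45 - 10\right) - 23003\right) + \left(18009 + 7^{2} - 1897\right) = \left(\left(-82\right) \left(-55\right) - 23003\right) + \left(18009 + 49 - 1897\right) = \left(4510 - 23003\right) + 16161 = -18493 + 16161 = -2332$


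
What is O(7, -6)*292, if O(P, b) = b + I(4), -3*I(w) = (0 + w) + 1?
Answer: -6716/3 ≈ -2238.7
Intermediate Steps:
I(w) = -1/3 - w/3 (I(w) = -((0 + w) + 1)/3 = -(w + 1)/3 = -(1 + w)/3 = -1/3 - w/3)
O(P, b) = -5/3 + b (O(P, b) = b + (-1/3 - 1/3*4) = b + (-1/3 - 4/3) = b - 5/3 = -5/3 + b)
O(7, -6)*292 = (-5/3 - 6)*292 = -23/3*292 = -6716/3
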